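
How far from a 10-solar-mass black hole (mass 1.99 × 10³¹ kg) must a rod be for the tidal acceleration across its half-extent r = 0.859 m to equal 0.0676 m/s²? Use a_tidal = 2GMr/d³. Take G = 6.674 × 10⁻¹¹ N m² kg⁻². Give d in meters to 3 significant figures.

2GMr/d³ = a_tidal  ⇒  d = (2GMr / a_tidal)^(1/3)
d = (2 × 6.674×10⁻¹¹ × (1.99 × 10³¹) × (0.859) / (0.0676))^(1/3)
  = 3.23 × 10⁷ m

3.23 × 10⁷ m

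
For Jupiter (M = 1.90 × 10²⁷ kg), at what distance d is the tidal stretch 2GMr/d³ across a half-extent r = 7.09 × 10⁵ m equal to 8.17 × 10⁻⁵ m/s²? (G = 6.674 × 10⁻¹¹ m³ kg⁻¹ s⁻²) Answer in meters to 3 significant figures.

2GMr/d³ = a_tidal  ⇒  d = (2GMr / a_tidal)^(1/3)
d = (2 × 6.674×10⁻¹¹ × (1.90 × 10²⁷) × (7.09 × 10⁵) / (8.17 × 10⁻⁵))^(1/3)
  = 1.30 × 10⁹ m

1.30 × 10⁹ m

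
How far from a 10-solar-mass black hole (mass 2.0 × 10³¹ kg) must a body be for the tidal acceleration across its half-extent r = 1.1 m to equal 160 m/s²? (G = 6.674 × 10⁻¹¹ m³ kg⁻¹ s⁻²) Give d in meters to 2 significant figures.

2.6 × 10⁶ m

2GMr/d³ = a_tidal  ⇒  d = (2GMr / a_tidal)^(1/3)
d = (2 × 6.674×10⁻¹¹ × (2.0 × 10³¹) × (1.1) / (160))^(1/3)
  = 2.6 × 10⁶ m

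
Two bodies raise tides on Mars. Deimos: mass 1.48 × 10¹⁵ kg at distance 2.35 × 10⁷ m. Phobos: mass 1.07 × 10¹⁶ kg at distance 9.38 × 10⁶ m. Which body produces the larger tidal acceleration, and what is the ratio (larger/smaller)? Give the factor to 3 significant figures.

Phobos, by a factor of ≈ 114

Tidal acceleration ∝ M/d³, so compare M/d³ for each.
Deimos: (1.48 × 10¹⁵) / (2.35 × 10⁷)³ = 1.140 × 10⁻⁷
Phobos: (1.07 × 10¹⁶) / (9.38 × 10⁶)³ = 1.297 × 10⁻⁵
Ratio (larger/smaller) = 114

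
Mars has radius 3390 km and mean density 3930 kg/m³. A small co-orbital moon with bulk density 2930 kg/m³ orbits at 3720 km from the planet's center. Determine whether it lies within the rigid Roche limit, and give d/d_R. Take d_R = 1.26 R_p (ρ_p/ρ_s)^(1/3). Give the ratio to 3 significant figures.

inside; d/d_R ≈ 0.790

d_R = 1.26 × (3390 km) × (3930/2930)^(1/3) = 4711 km
d/d_R = (3720) / (4711) = 0.790
Since d/d_R < 1, the body is inside the Roche limit.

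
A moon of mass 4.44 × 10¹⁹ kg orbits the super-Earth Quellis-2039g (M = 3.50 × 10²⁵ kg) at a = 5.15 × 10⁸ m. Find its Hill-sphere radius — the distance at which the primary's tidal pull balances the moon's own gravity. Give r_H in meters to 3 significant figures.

r_H ≈ a (m/3M)^(1/3)
    = (5.15 × 10⁸) × (4.44 × 10¹⁹ / (3 × 3.50 × 10²⁵))^(1/3)
    = 3.87 × 10⁶ m

3.87 × 10⁶ m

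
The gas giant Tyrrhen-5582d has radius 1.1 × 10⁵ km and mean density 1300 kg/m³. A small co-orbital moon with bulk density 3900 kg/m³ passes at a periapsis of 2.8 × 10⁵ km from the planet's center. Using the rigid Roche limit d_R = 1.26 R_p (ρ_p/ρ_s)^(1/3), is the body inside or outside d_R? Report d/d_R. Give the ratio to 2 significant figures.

d_R = 1.26 × (1.1 × 10⁵ km) × (1300/3900)^(1/3) = 96100 km
d/d_R = (2.8 × 10⁵) / (96100) = 2.9
Since d/d_R > 1, the body is outside the Roche limit.

outside; d/d_R ≈ 2.9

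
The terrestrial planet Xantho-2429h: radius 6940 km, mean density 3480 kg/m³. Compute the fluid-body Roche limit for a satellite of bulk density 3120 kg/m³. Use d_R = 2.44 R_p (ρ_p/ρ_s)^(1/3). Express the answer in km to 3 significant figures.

17600 km

d_R = 2.44 × 6940 km × (3480/3120)^(1/3)
    = 17600 km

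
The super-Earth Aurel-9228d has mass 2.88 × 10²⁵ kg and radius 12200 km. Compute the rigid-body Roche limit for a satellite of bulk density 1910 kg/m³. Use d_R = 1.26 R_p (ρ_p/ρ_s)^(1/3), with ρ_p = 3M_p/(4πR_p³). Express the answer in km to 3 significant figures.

19300 km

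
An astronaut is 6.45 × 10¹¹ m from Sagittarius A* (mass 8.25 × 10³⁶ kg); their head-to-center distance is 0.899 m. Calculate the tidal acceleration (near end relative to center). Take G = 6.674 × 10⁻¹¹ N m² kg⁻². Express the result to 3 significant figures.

Δa = 2GMr/d³
   = 2 × (6.674 × 10⁻¹¹) × (8.25 × 10³⁶) × (0.899) / (6.45 × 10¹¹)³
   = 3.69 × 10⁻⁹ m/s²

3.69 × 10⁻⁹ m/s²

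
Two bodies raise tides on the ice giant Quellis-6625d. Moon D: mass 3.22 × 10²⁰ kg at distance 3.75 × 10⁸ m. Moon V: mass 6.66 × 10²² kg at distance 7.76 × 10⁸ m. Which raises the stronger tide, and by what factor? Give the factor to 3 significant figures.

Tidal acceleration ∝ M/d³, so compare M/d³ for each.
Moon D: (3.22 × 10²⁰) / (3.75 × 10⁸)³ = 6.106 × 10⁻⁶
Moon V: (6.66 × 10²²) / (7.76 × 10⁸)³ = 1.425 × 10⁻⁴
Ratio (larger/smaller) = 23.3

Moon V, by a factor of ≈ 23.3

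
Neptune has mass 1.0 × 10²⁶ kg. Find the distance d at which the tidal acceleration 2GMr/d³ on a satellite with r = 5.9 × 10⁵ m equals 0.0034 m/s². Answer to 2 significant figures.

1.3 × 10⁸ m

2GMr/d³ = a_tidal  ⇒  d = (2GMr / a_tidal)^(1/3)
d = (2 × 6.674×10⁻¹¹ × (1.0 × 10²⁶) × (5.9 × 10⁵) / (0.0034))^(1/3)
  = 1.3 × 10⁸ m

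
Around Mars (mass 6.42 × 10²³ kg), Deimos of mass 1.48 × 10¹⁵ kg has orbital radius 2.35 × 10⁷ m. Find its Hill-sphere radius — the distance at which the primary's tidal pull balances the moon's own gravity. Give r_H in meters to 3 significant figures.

2.15 × 10⁴ m

r_H ≈ a (m/3M)^(1/3)
    = (2.35 × 10⁷) × (1.48 × 10¹⁵ / (3 × 6.42 × 10²³))^(1/3)
    = 2.15 × 10⁴ m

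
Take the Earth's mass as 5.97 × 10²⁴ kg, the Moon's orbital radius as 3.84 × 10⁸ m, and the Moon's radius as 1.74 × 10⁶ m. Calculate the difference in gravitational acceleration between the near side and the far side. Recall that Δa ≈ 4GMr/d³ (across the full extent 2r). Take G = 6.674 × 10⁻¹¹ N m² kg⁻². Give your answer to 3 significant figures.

4.90 × 10⁻⁵ m/s²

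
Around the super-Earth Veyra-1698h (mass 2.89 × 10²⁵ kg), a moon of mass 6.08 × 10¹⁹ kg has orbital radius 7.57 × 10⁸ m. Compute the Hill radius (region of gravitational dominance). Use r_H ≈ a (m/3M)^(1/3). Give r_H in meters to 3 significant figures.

6.73 × 10⁶ m

r_H ≈ a (m/3M)^(1/3)
    = (7.57 × 10⁸) × (6.08 × 10¹⁹ / (3 × 2.89 × 10²⁵))^(1/3)
    = 6.73 × 10⁶ m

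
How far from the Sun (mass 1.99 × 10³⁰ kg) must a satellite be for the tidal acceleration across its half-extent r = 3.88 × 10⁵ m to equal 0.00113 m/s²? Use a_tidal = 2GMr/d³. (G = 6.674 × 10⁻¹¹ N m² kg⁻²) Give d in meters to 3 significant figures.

4.50 × 10⁹ m

2GMr/d³ = a_tidal  ⇒  d = (2GMr / a_tidal)^(1/3)
d = (2 × 6.674×10⁻¹¹ × (1.99 × 10³⁰) × (3.88 × 10⁵) / (0.00113))^(1/3)
  = 4.50 × 10⁹ m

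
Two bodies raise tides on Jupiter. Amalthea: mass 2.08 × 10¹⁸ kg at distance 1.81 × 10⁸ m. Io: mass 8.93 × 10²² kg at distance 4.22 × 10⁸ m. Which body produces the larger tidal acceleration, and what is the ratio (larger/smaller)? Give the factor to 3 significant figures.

Tidal stretch scales as M/d³; compute that for each body.
Amalthea: (2.08 × 10¹⁸) / (1.81 × 10⁸)³ = 3.508 × 10⁻⁷
Io: (8.93 × 10²²) / (4.22 × 10⁸)³ = 1.188 × 10⁻³
Ratio (larger/smaller) = 3390

Io, by a factor of ≈ 3390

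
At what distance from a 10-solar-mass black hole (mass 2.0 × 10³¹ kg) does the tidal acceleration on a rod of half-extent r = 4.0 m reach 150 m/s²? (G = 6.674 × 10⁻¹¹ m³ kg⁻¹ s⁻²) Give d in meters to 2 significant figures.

2GMr/d³ = a_tidal  ⇒  d = (2GMr / a_tidal)^(1/3)
d = (2 × 6.674×10⁻¹¹ × (2.0 × 10³¹) × (4.0) / (150))^(1/3)
  = 4.1 × 10⁶ m

4.1 × 10⁶ m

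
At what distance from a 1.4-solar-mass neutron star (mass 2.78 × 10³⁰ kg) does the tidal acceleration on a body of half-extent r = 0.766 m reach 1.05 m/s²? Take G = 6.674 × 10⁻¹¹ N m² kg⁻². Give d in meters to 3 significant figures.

6.47 × 10⁶ m

2GMr/d³ = a_tidal  ⇒  d = (2GMr / a_tidal)^(1/3)
d = (2 × 6.674×10⁻¹¹ × (2.78 × 10³⁰) × (0.766) / (1.05))^(1/3)
  = 6.47 × 10⁶ m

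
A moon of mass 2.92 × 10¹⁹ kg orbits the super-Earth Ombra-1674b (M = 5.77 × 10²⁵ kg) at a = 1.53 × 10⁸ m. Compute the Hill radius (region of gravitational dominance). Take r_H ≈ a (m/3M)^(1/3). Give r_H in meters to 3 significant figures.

r_H ≈ a (m/3M)^(1/3)
    = (1.53 × 10⁸) × (2.92 × 10¹⁹ / (3 × 5.77 × 10²⁵))^(1/3)
    = 8.45 × 10⁵ m

8.45 × 10⁵ m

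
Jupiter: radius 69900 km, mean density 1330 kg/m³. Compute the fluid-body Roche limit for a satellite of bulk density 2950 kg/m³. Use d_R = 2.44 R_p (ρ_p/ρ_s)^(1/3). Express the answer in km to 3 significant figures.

d_R = 2.44 × 69900 km × (1330/2950)^(1/3)
    = 1.31 × 10⁵ km

1.31 × 10⁵ km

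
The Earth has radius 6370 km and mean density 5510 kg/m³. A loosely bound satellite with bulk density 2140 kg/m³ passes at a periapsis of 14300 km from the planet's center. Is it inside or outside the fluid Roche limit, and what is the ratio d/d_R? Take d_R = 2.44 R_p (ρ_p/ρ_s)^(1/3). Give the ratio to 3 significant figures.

inside; d/d_R ≈ 0.671

d_R = 2.44 × (6370 km) × (5510/2140)^(1/3) = 21300 km
d/d_R = (14300) / (21300) = 0.671
Since d/d_R < 1, the body is inside the Roche limit.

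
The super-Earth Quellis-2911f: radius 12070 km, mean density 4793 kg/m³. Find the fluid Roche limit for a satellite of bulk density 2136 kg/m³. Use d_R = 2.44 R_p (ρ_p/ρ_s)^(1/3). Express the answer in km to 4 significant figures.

38560 km

d_R = 2.44 × 12070 km × (4793/2136)^(1/3)
    = 38560 km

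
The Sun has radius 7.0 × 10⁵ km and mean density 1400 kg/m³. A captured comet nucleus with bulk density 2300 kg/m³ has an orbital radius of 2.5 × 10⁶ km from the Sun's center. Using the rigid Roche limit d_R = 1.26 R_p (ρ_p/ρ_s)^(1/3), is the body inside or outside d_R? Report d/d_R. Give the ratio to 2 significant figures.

d_R = 1.26 × (7.0 × 10⁵ km) × (1400/2300)^(1/3) = 7.475 × 10⁵ km
d/d_R = (2.5 × 10⁶) / (7.475 × 10⁵) = 3.3
Since d/d_R > 1, the body is outside the Roche limit.

outside; d/d_R ≈ 3.3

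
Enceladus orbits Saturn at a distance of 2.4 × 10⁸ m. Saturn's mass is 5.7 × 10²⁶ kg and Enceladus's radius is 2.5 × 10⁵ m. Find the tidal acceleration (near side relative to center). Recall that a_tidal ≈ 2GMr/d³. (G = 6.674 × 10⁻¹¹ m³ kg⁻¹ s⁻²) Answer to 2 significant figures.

Δa = 2GMr/d³
   = 2 × (6.674 × 10⁻¹¹) × (5.7 × 10²⁶) × (2.5 × 10⁵) / (2.4 × 10⁸)³
   = 1.4 × 10⁻³ m/s²

1.4 × 10⁻³ m/s²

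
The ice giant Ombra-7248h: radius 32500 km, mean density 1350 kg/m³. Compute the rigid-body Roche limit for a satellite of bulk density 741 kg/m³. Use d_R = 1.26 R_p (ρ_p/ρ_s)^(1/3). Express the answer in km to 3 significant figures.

d_R = 1.26 × 32500 km × (1350/741)^(1/3)
    = 50000 km

50000 km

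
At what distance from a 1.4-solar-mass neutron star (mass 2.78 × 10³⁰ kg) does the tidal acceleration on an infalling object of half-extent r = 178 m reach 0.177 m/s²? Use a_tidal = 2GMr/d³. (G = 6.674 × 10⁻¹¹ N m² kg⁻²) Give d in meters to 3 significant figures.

2GMr/d³ = a_tidal  ⇒  d = (2GMr / a_tidal)^(1/3)
d = (2 × 6.674×10⁻¹¹ × (2.78 × 10³⁰) × (178) / (0.177))^(1/3)
  = 7.20 × 10⁷ m

7.20 × 10⁷ m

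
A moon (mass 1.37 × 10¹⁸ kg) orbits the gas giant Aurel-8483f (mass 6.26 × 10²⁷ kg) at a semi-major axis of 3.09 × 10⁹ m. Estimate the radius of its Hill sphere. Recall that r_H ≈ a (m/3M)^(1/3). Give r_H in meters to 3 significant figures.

1.29 × 10⁶ m

r_H ≈ a (m/3M)^(1/3)
    = (3.09 × 10⁹) × (1.37 × 10¹⁸ / (3 × 6.26 × 10²⁷))^(1/3)
    = 1.29 × 10⁶ m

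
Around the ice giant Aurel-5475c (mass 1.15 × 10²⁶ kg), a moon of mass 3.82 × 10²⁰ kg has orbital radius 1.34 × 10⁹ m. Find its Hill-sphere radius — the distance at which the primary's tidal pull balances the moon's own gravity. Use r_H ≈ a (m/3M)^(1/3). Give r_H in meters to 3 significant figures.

1.39 × 10⁷ m

r_H ≈ a (m/3M)^(1/3)
    = (1.34 × 10⁹) × (3.82 × 10²⁰ / (3 × 1.15 × 10²⁶))^(1/3)
    = 1.39 × 10⁷ m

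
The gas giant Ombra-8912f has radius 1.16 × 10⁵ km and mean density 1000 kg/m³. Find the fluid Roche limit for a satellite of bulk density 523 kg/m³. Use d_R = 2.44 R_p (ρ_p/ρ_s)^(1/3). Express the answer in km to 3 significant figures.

3.51 × 10⁵ km

d_R = 2.44 × 1.16 × 10⁵ km × (1000/523)^(1/3)
    = 3.51 × 10⁵ km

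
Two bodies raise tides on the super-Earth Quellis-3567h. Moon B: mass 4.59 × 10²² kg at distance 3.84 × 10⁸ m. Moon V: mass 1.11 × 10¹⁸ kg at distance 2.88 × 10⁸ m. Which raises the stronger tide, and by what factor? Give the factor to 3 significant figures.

Moon B, by a factor of ≈ 17400

Compare M/d³ for the two perturbers:
Moon B: (4.59 × 10²²) / (3.84 × 10⁸)³ = 8.106 × 10⁻⁴
Moon V: (1.11 × 10¹⁸) / (2.88 × 10⁸)³ = 4.647 × 10⁻⁸
Ratio (larger/smaller) = 17400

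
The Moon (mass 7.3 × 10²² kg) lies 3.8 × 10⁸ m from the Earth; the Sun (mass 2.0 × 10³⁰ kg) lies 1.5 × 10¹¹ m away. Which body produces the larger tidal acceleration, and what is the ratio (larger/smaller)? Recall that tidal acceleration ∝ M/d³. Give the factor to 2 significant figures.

The tide-raising term goes as M/d³ (the gradient of a 1/d² field).
The Moon: (7.3 × 10²²) / (3.8 × 10⁸)³ = 1.330 × 10⁻³
The Sun: (2.0 × 10³⁰) / (1.5 × 10¹¹)³ = 5.926 × 10⁻⁴
Ratio (larger/smaller) = 2.2

The Moon, by a factor of ≈ 2.2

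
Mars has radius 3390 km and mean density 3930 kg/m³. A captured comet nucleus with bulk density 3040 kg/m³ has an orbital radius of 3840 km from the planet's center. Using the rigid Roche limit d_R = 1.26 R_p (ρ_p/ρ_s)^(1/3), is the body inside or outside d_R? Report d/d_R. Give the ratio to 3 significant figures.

d_R = 1.26 × (3390 km) × (3930/3040)^(1/3) = 4653 km
d/d_R = (3840) / (4653) = 0.825
Since d/d_R < 1, the body is inside the Roche limit.

inside; d/d_R ≈ 0.825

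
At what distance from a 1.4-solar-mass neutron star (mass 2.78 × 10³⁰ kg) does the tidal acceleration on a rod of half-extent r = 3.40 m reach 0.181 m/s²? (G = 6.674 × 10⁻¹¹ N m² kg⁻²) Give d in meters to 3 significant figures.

1.91 × 10⁷ m

2GMr/d³ = a_tidal  ⇒  d = (2GMr / a_tidal)^(1/3)
d = (2 × 6.674×10⁻¹¹ × (2.78 × 10³⁰) × (3.40) / (0.181))^(1/3)
  = 1.91 × 10⁷ m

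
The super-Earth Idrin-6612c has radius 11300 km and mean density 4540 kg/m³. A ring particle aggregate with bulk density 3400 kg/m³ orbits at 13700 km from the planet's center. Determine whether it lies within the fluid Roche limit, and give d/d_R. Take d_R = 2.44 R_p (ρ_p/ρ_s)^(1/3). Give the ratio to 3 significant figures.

d_R = 2.44 × (11300 km) × (4540/3400)^(1/3) = 30360 km
d/d_R = (13700) / (30360) = 0.451
Since d/d_R < 1, the body is inside the Roche limit.

inside; d/d_R ≈ 0.451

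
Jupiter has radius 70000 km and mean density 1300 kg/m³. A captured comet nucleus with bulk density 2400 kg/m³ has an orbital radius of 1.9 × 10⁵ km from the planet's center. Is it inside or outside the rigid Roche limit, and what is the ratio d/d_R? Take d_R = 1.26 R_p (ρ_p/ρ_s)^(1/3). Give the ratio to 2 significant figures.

outside; d/d_R ≈ 2.6

d_R = 1.26 × (70000 km) × (1300/2400)^(1/3) = 71900 km
d/d_R = (1.9 × 10⁵) / (71900) = 2.6
Since d/d_R > 1, the body is outside the Roche limit.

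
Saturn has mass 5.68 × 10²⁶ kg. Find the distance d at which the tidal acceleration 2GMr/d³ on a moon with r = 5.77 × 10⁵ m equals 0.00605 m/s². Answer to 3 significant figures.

2GMr/d³ = a_tidal  ⇒  d = (2GMr / a_tidal)^(1/3)
d = (2 × 6.674×10⁻¹¹ × (5.68 × 10²⁶) × (5.77 × 10⁵) / (0.00605))^(1/3)
  = 1.93 × 10⁸ m

1.93 × 10⁸ m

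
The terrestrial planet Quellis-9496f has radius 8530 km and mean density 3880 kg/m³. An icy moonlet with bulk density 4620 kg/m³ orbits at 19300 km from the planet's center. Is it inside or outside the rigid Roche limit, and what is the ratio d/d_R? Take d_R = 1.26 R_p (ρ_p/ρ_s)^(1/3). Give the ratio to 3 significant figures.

d_R = 1.26 × (8530 km) × (3880/4620)^(1/3) = 10140 km
d/d_R = (19300) / (10140) = 1.90
Since d/d_R > 1, the body is outside the Roche limit.

outside; d/d_R ≈ 1.90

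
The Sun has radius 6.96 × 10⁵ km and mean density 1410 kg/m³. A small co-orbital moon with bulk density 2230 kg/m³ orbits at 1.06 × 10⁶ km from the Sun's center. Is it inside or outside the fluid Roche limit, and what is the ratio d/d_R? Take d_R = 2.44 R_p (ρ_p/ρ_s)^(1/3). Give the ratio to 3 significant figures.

inside; d/d_R ≈ 0.727

d_R = 2.44 × (6.96 × 10⁵ km) × (1410/2230)^(1/3) = 1.458 × 10⁶ km
d/d_R = (1.06 × 10⁶) / (1.458 × 10⁶) = 0.727
Since d/d_R < 1, the body is inside the Roche limit.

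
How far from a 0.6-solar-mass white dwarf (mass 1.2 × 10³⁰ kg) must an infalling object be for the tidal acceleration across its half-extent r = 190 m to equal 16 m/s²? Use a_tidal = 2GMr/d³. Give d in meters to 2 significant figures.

2GMr/d³ = a_tidal  ⇒  d = (2GMr / a_tidal)^(1/3)
d = (2 × 6.674×10⁻¹¹ × (1.2 × 10³⁰) × (190) / (16))^(1/3)
  = 1.2 × 10⁷ m

1.2 × 10⁷ m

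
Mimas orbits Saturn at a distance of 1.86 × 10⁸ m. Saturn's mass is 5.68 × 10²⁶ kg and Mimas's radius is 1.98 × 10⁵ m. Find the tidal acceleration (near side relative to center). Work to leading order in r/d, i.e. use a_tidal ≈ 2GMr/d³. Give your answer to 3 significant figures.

Δa = 2GMr/d³
   = 2 × (6.674 × 10⁻¹¹) × (5.68 × 10²⁶) × (1.98 × 10⁵) / (1.86 × 10⁸)³
   = 2.33 × 10⁻³ m/s²

2.33 × 10⁻³ m/s²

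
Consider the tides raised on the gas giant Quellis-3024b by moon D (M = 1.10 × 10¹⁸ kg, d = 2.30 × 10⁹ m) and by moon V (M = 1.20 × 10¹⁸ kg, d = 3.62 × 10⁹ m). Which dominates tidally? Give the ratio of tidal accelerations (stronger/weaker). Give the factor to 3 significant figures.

Moon D, by a factor of ≈ 3.57

Tidal acceleration ∝ M/d³, so compare M/d³ for each.
Moon D: (1.10 × 10¹⁸) / (2.30 × 10⁹)³ = 9.041 × 10⁻¹¹
Moon V: (1.20 × 10¹⁸) / (3.62 × 10⁹)³ = 2.530 × 10⁻¹¹
Ratio (larger/smaller) = 3.57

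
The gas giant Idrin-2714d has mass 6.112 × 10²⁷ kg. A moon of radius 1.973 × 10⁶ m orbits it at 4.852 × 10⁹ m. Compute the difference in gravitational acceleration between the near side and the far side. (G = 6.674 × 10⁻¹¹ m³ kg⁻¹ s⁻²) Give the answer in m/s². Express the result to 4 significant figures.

Near-to-far spans 2r, so the tidal difference is twice the near-to-center value: 4GMr/d³.
a_tidal = 4GMr/d³
        = 4 × (6.674 × 10⁻¹¹) × (6.112 × 10²⁷) × (1.973 × 10⁶) / (4.852 × 10⁹)³
        = 2.818 × 10⁻⁵ m/s²

2.818 × 10⁻⁵ m/s²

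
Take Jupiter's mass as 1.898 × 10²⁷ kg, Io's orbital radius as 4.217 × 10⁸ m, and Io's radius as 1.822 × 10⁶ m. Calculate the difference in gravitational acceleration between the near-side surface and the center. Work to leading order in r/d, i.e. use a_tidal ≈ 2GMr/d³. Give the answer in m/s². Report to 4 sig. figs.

6.155 × 10⁻³ m/s²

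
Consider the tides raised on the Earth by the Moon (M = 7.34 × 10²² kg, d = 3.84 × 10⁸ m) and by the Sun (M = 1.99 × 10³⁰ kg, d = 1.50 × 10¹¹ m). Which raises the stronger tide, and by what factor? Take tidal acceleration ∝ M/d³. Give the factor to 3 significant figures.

The Moon, by a factor of ≈ 2.20

Tidal acceleration ∝ M/d³, so compare M/d³ for each.
The Moon: (7.34 × 10²²) / (3.84 × 10⁸)³ = 1.296 × 10⁻³
The Sun: (1.99 × 10³⁰) / (1.50 × 10¹¹)³ = 5.896 × 10⁻⁴
Ratio (larger/smaller) = 2.20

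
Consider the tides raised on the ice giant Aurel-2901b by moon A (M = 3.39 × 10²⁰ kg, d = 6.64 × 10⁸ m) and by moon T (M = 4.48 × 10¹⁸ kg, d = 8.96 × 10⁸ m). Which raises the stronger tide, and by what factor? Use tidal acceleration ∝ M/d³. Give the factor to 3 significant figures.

The tide-raising term goes as M/d³ (the gradient of a 1/d² field).
Moon A: (3.39 × 10²⁰) / (6.64 × 10⁸)³ = 1.158 × 10⁻⁶
Moon T: (4.48 × 10¹⁸) / (8.96 × 10⁸)³ = 6.228 × 10⁻⁹
Ratio (larger/smaller) = 186

Moon A, by a factor of ≈ 186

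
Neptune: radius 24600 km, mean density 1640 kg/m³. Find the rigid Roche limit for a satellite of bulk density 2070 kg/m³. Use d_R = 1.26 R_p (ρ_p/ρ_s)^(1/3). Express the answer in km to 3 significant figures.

d_R = 1.26 × 24600 km × (1640/2070)^(1/3)
    = 28700 km

28700 km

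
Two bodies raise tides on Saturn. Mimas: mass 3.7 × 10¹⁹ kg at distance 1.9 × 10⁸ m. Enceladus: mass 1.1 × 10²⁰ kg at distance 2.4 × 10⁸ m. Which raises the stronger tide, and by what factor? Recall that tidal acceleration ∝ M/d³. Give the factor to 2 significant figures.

Enceladus, by a factor of ≈ 1.5

Compare M/d³ for the two perturbers:
Mimas: (3.7 × 10¹⁹) / (1.9 × 10⁸)³ = 5.394 × 10⁻⁶
Enceladus: (1.1 × 10²⁰) / (2.4 × 10⁸)³ = 7.957 × 10⁻⁶
Ratio (larger/smaller) = 1.5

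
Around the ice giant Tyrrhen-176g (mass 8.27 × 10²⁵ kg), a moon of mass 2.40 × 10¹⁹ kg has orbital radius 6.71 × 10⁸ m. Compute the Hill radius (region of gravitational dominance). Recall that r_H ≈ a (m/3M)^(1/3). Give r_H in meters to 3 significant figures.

3.08 × 10⁶ m

r_H ≈ a (m/3M)^(1/3)
    = (6.71 × 10⁸) × (2.40 × 10¹⁹ / (3 × 8.27 × 10²⁵))^(1/3)
    = 3.08 × 10⁶ m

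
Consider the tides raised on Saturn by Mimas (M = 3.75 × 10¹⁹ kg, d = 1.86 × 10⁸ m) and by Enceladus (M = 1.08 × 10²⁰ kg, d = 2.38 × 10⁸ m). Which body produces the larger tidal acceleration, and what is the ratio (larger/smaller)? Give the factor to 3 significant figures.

Tidal stretch scales as M/d³; compute that for each body.
Mimas: (3.75 × 10¹⁹) / (1.86 × 10⁸)³ = 5.828 × 10⁻⁶
Enceladus: (1.08 × 10²⁰) / (2.38 × 10⁸)³ = 8.011 × 10⁻⁶
Ratio (larger/smaller) = 1.37

Enceladus, by a factor of ≈ 1.37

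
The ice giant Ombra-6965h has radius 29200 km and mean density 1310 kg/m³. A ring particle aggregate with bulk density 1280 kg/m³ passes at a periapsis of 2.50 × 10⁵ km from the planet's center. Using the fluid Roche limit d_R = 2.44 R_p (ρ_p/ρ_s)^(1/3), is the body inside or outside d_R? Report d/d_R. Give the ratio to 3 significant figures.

d_R = 2.44 × (29200 km) × (1310/1280)^(1/3) = 71800 km
d/d_R = (2.50 × 10⁵) / (71800) = 3.48
Since d/d_R > 1, the body is outside the Roche limit.

outside; d/d_R ≈ 3.48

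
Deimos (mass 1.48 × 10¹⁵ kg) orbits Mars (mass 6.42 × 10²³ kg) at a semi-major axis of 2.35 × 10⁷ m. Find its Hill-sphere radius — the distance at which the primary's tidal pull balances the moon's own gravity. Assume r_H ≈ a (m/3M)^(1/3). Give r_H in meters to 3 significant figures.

2.15 × 10⁴ m

r_H ≈ a (m/3M)^(1/3)
    = (2.35 × 10⁷) × (1.48 × 10¹⁵ / (3 × 6.42 × 10²³))^(1/3)
    = 2.15 × 10⁴ m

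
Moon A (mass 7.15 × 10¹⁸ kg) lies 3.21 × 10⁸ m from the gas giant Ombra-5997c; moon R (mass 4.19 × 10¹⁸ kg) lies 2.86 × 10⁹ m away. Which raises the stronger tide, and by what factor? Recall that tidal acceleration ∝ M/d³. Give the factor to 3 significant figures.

Moon A, by a factor of ≈ 1210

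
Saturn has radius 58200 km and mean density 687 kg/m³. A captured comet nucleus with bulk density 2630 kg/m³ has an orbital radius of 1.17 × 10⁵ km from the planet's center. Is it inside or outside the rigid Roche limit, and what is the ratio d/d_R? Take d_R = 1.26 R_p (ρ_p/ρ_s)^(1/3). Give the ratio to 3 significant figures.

outside; d/d_R ≈ 2.50

d_R = 1.26 × (58200 km) × (687/2630)^(1/3) = 46880 km
d/d_R = (1.17 × 10⁵) / (46880) = 2.50
Since d/d_R > 1, the body is outside the Roche limit.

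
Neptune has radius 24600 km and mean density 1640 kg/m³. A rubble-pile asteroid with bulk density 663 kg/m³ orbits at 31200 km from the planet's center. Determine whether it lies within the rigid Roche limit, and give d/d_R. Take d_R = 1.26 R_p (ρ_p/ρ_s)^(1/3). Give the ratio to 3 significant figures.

inside; d/d_R ≈ 0.744

d_R = 1.26 × (24600 km) × (1640/663)^(1/3) = 41920 km
d/d_R = (31200) / (41920) = 0.744
Since d/d_R < 1, the body is inside the Roche limit.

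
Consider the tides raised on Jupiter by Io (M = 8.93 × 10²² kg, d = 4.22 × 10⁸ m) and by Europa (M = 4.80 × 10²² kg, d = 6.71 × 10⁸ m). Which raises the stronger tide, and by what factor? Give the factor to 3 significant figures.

Io, by a factor of ≈ 7.48

The tide-raising term goes as M/d³ (the gradient of a 1/d² field).
Io: (8.93 × 10²²) / (4.22 × 10⁸)³ = 1.188 × 10⁻³
Europa: (4.80 × 10²²) / (6.71 × 10⁸)³ = 1.589 × 10⁻⁴
Ratio (larger/smaller) = 7.48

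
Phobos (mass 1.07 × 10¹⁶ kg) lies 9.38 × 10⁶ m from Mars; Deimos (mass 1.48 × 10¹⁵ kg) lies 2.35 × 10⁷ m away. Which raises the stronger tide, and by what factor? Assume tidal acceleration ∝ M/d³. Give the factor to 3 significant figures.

Tidal stretch scales as M/d³; compute that for each body.
Phobos: (1.07 × 10¹⁶) / (9.38 × 10⁶)³ = 1.297 × 10⁻⁵
Deimos: (1.48 × 10¹⁵) / (2.35 × 10⁷)³ = 1.140 × 10⁻⁷
Ratio (larger/smaller) = 114

Phobos, by a factor of ≈ 114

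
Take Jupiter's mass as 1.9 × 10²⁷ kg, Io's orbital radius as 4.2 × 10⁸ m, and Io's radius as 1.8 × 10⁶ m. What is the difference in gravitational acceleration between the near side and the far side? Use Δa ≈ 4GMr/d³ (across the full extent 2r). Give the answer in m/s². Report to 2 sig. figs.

Δa = 4GMr/d³
   = 4 × (6.674 × 10⁻¹¹) × (1.9 × 10²⁷) × (1.8 × 10⁶) / (4.2 × 10⁸)³
   = 1.2 × 10⁻² m/s²

1.2 × 10⁻² m/s²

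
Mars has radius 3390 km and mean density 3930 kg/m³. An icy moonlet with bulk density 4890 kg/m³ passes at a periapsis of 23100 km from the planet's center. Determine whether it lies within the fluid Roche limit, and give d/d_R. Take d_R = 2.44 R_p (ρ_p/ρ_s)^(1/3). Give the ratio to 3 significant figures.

outside; d/d_R ≈ 3.00

d_R = 2.44 × (3390 km) × (3930/4890)^(1/3) = 7690 km
d/d_R = (23100) / (7690) = 3.00
Since d/d_R > 1, the body is outside the Roche limit.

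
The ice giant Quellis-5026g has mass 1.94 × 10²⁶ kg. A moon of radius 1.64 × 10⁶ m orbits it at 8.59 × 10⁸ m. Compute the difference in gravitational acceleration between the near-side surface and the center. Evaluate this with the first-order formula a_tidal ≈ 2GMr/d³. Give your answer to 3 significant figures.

a_tidal = 2GMr/d³
        = 2 × (6.674 × 10⁻¹¹) × (1.94 × 10²⁶) × (1.64 × 10⁶) / (8.59 × 10⁸)³
        = 6.70 × 10⁻⁵ m/s²

6.70 × 10⁻⁵ m/s²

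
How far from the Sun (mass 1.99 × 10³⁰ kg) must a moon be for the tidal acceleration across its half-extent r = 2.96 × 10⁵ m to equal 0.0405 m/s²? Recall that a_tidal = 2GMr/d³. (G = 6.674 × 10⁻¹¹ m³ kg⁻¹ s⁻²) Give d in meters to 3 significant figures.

1.25 × 10⁹ m

2GMr/d³ = a_tidal  ⇒  d = (2GMr / a_tidal)^(1/3)
d = (2 × 6.674×10⁻¹¹ × (1.99 × 10³⁰) × (2.96 × 10⁵) / (0.0405))^(1/3)
  = 1.25 × 10⁹ m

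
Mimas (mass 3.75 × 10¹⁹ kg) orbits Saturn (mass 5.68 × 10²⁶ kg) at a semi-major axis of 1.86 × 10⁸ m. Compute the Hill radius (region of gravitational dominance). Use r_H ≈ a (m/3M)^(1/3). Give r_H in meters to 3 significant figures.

5.21 × 10⁵ m

r_H ≈ a (m/3M)^(1/3)
    = (1.86 × 10⁸) × (3.75 × 10¹⁹ / (3 × 5.68 × 10²⁶))^(1/3)
    = 5.21 × 10⁵ m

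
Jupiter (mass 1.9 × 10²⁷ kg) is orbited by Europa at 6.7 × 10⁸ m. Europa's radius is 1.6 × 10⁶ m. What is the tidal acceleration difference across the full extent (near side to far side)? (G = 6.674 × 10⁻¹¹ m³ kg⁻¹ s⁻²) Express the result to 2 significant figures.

Δa = 4GMr/d³
   = 4 × (6.674 × 10⁻¹¹) × (1.9 × 10²⁷) × (1.6 × 10⁶) / (6.7 × 10⁸)³
   = 2.7 × 10⁻³ m/s²

2.7 × 10⁻³ m/s²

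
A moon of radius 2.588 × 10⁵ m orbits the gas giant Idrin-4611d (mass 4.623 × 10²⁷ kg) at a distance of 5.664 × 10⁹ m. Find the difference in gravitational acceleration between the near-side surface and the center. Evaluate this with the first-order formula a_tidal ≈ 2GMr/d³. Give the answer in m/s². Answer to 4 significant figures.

8.789 × 10⁻⁷ m/s²

Δg = 2GMr/d³
   = 2 × (6.674 × 10⁻¹¹) × (4.623 × 10²⁷) × (2.588 × 10⁵) / (5.664 × 10⁹)³
   = 8.789 × 10⁻⁷ m/s²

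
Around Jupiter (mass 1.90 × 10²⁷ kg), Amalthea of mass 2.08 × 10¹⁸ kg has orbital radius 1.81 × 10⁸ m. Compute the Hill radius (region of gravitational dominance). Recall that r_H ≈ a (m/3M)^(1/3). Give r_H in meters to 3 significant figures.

r_H ≈ a (m/3M)^(1/3)
    = (1.81 × 10⁸) × (2.08 × 10¹⁸ / (3 × 1.90 × 10²⁷))^(1/3)
    = 1.29 × 10⁵ m

1.29 × 10⁵ m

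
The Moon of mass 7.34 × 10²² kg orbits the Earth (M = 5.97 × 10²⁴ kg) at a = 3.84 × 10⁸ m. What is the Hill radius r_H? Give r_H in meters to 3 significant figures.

6.15 × 10⁷ m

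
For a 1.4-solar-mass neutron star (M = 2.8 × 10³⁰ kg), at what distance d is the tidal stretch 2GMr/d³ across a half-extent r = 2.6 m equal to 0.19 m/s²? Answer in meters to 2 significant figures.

1.7 × 10⁷ m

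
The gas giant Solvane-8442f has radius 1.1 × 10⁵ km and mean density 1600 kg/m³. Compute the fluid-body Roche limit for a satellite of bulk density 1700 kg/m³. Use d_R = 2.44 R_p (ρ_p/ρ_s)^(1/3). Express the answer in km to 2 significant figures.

d_R = 2.44 × 1.1 × 10⁵ km × (1600/1700)^(1/3)
    = 2.6 × 10⁵ km

2.6 × 10⁵ km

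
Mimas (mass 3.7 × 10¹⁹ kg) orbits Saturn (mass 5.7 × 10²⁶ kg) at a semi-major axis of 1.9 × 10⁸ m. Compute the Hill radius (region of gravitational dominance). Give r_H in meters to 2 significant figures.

r_H ≈ a (m/3M)^(1/3)
    = (1.9 × 10⁸) × (3.7 × 10¹⁹ / (3 × 5.7 × 10²⁶))^(1/3)
    = 5.3 × 10⁵ m

5.3 × 10⁵ m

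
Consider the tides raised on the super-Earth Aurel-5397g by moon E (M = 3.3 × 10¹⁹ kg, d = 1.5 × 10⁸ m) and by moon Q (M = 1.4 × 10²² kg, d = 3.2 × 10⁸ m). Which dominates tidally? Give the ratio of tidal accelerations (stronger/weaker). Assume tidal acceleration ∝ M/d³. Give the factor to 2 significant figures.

Moon Q, by a factor of ≈ 44

Tidal acceleration ∝ M/d³, so compare M/d³ for each.
Moon E: (3.3 × 10¹⁹) / (1.5 × 10⁸)³ = 9.778 × 10⁻⁶
Moon Q: (1.4 × 10²²) / (3.2 × 10⁸)³ = 4.272 × 10⁻⁴
Ratio (larger/smaller) = 44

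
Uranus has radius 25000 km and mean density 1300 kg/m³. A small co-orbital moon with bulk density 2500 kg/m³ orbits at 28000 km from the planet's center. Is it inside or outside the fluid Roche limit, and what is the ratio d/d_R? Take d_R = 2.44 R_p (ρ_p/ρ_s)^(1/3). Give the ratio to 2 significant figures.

d_R = 2.44 × (25000 km) × (1300/2500)^(1/3) = 49050 km
d/d_R = (28000) / (49050) = 0.57
Since d/d_R < 1, the body is inside the Roche limit.

inside; d/d_R ≈ 0.57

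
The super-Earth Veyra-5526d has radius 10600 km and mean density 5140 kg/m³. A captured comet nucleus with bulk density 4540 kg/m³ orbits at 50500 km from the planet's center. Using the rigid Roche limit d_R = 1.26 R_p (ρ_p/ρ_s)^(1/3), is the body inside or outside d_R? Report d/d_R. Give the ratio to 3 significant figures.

d_R = 1.26 × (10600 km) × (5140/4540)^(1/3) = 13920 km
d/d_R = (50500) / (13920) = 3.63
Since d/d_R > 1, the body is outside the Roche limit.

outside; d/d_R ≈ 3.63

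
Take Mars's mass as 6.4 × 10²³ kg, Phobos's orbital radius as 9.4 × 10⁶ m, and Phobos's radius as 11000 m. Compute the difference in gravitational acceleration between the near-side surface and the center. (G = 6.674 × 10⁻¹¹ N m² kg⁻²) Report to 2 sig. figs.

Δa = 2GMr/d³
   = 2 × (6.674 × 10⁻¹¹) × (6.4 × 10²³) × (11000) / (9.4 × 10⁶)³
   = 1.1 × 10⁻³ m/s²

1.1 × 10⁻³ m/s²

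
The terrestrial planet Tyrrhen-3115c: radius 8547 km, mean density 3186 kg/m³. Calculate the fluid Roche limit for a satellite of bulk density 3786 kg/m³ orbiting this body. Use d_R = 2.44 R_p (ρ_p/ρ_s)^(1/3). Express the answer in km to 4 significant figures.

19690 km

d_R = 2.44 × 8547 km × (3186/3786)^(1/3)
    = 19690 km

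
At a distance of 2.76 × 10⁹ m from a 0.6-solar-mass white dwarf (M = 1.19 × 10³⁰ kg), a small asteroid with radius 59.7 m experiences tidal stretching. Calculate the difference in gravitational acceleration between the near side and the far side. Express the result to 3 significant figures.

9.02 × 10⁻⁷ m/s²

Δg = 4GMr/d³
   = 4 × (6.674 × 10⁻¹¹) × (1.19 × 10³⁰) × (59.7) / (2.76 × 10⁹)³
   = 9.02 × 10⁻⁷ m/s²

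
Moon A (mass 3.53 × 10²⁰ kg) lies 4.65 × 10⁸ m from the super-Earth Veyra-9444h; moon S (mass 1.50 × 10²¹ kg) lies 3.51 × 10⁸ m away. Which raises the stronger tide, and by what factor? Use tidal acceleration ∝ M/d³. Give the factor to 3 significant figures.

Moon S, by a factor of ≈ 9.88

Compare M/d³ for the two perturbers:
Moon A: (3.53 × 10²⁰) / (4.65 × 10⁸)³ = 3.511 × 10⁻⁶
Moon S: (1.50 × 10²¹) / (3.51 × 10⁸)³ = 3.469 × 10⁻⁵
Ratio (larger/smaller) = 9.88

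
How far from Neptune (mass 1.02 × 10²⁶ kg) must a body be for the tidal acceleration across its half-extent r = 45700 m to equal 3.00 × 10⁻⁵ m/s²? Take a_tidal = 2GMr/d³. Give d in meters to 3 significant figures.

2.75 × 10⁸ m

2GMr/d³ = a_tidal  ⇒  d = (2GMr / a_tidal)^(1/3)
d = (2 × 6.674×10⁻¹¹ × (1.02 × 10²⁶) × (45700) / (3.00 × 10⁻⁵))^(1/3)
  = 2.75 × 10⁸ m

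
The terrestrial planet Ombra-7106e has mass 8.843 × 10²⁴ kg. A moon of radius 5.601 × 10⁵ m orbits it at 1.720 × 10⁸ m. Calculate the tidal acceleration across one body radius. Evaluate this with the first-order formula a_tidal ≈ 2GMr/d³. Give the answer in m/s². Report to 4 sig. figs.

a_tidal = 2GMr/d³
        = 2 × (6.674 × 10⁻¹¹) × (8.843 × 10²⁴) × (5.601 × 10⁵) / (1.720 × 10⁸)³
        = 1.299 × 10⁻⁴ m/s²

1.299 × 10⁻⁴ m/s²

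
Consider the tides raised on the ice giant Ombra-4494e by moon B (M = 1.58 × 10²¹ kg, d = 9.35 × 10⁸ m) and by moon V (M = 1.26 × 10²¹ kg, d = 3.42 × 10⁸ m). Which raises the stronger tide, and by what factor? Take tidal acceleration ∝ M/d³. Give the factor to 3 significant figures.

Moon V, by a factor of ≈ 16.3

The tide-raising term goes as M/d³ (the gradient of a 1/d² field).
Moon B: (1.58 × 10²¹) / (9.35 × 10⁸)³ = 1.933 × 10⁻⁶
Moon V: (1.26 × 10²¹) / (3.42 × 10⁸)³ = 3.150 × 10⁻⁵
Ratio (larger/smaller) = 16.3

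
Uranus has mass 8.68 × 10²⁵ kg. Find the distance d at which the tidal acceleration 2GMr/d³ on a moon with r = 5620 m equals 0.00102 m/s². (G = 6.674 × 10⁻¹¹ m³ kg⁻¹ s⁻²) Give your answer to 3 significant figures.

2GMr/d³ = a_tidal  ⇒  d = (2GMr / a_tidal)^(1/3)
d = (2 × 6.674×10⁻¹¹ × (8.68 × 10²⁵) × (5620) / (0.00102))^(1/3)
  = 4.00 × 10⁷ m

4.00 × 10⁷ m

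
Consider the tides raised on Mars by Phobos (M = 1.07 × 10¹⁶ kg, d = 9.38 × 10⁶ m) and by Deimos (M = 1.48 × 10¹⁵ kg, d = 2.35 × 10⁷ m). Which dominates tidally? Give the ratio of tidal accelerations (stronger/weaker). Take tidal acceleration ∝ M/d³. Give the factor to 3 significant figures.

Tidal stretch scales as M/d³; compute that for each body.
Phobos: (1.07 × 10¹⁶) / (9.38 × 10⁶)³ = 1.297 × 10⁻⁵
Deimos: (1.48 × 10¹⁵) / (2.35 × 10⁷)³ = 1.140 × 10⁻⁷
Ratio (larger/smaller) = 114

Phobos, by a factor of ≈ 114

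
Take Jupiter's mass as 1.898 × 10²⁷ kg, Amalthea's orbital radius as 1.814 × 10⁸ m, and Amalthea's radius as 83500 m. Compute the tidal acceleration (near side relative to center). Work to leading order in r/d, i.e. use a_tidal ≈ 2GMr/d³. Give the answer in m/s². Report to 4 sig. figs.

3.544 × 10⁻³ m/s²

Δa = 2GMr/d³
   = 2 × (6.674 × 10⁻¹¹) × (1.898 × 10²⁷) × (83500) / (1.814 × 10⁸)³
   = 3.544 × 10⁻³ m/s²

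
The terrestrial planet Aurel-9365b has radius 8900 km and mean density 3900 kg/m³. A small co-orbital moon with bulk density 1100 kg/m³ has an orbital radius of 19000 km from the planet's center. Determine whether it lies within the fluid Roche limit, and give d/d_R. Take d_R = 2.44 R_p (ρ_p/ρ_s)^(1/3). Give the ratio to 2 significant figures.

d_R = 2.44 × (8900 km) × (3900/1100)^(1/3) = 33110 km
d/d_R = (19000) / (33110) = 0.57
Since d/d_R < 1, the body is inside the Roche limit.

inside; d/d_R ≈ 0.57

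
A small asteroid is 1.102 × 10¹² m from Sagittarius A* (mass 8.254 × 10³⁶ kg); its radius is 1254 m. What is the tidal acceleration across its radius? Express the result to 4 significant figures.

The tidal stretch is the gradient of GM/d² times the body's extent r, hence the 1/d³ dependence.
a_tidal = 2GMr/d³
        = 2 × (6.674 × 10⁻¹¹) × (8.254 × 10³⁶) × (1254) / (1.102 × 10¹²)³
        = 1.032 × 10⁻⁶ m/s²

1.032 × 10⁻⁶ m/s²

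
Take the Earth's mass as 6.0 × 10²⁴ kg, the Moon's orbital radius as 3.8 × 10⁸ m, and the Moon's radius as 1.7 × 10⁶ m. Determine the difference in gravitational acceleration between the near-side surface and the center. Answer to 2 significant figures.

Differencing GM/(d−r)² and GM/d² to first order in r/d gives 2GMr/d³.
a_tidal = 2GMr/d³
        = 2 × (6.674 × 10⁻¹¹) × (6.0 × 10²⁴) × (1.7 × 10⁶) / (3.8 × 10⁸)³
        = 2.5 × 10⁻⁵ m/s²

2.5 × 10⁻⁵ m/s²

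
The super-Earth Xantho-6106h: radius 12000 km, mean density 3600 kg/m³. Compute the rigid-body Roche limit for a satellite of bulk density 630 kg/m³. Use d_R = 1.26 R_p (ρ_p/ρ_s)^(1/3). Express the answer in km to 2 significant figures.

d_R = 1.26 × 12000 km × (3600/630)^(1/3)
    = 27000 km

27000 km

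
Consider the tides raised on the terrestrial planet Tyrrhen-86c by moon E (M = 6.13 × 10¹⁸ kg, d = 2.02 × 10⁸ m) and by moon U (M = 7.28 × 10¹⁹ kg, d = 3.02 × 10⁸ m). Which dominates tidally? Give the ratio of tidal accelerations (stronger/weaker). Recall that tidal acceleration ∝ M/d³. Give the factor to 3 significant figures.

The tide-raising term goes as M/d³ (the gradient of a 1/d² field).
Moon E: (6.13 × 10¹⁸) / (2.02 × 10⁸)³ = 7.437 × 10⁻⁷
Moon U: (7.28 × 10¹⁹) / (3.02 × 10⁸)³ = 2.643 × 10⁻⁶
Ratio (larger/smaller) = 3.55

Moon U, by a factor of ≈ 3.55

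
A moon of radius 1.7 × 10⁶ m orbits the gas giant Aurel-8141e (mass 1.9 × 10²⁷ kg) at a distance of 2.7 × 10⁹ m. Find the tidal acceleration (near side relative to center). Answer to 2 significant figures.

Δa = 2GMr/d³
   = 2 × (6.674 × 10⁻¹¹) × (1.9 × 10²⁷) × (1.7 × 10⁶) / (2.7 × 10⁹)³
   = 2.2 × 10⁻⁵ m/s²

2.2 × 10⁻⁵ m/s²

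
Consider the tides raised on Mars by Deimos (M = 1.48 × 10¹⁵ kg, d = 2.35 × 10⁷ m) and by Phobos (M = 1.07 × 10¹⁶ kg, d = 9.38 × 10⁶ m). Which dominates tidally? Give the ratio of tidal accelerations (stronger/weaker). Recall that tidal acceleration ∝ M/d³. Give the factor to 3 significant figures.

Phobos, by a factor of ≈ 114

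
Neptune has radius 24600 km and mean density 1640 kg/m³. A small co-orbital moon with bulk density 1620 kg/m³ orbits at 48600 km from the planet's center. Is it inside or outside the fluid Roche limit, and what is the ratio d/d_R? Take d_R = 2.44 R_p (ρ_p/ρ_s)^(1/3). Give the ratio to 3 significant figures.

d_R = 2.44 × (24600 km) × (1640/1620)^(1/3) = 60270 km
d/d_R = (48600) / (60270) = 0.806
Since d/d_R < 1, the body is inside the Roche limit.

inside; d/d_R ≈ 0.806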